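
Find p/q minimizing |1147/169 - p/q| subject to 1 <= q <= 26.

95/14

Expand x = 1147/169 as a continued fraction with the Euclidean algorithm:
  1147 = 6*169 + 133, so a_0 = 6.
  169 = 1*133 + 36, so a_1 = 1.
  133 = 3*36 + 25, so a_2 = 3.
  36 = 1*25 + 11, so a_3 = 1.
  25 = 2*11 + 3, so a_4 = 2.
  11 = 3*3 + 2, so a_5 = 3.
  3 = 1*2 + 1, so a_6 = 1.
  2 = 2*1 + 0, so a_7 = 2.
so x = [6; 1, 3, 1, 2, 3, 1, 2].
Convergents (p_i = a_i*p_{i-1} + p_{i-2}, q_i = a_i*q_{i-1} + q_{i-2} with p_{-2}=0, p_{-1}=1, q_{-2}=1, q_{-1}=0), until the denominator exceeds 26:
  i=0: a_0=6, p_0 = 6*1 + 0 = 6, q_0 = 6*0 + 1 = 1.
  i=1: a_1=1, p_1 = 1*6 + 1 = 7, q_1 = 1*1 + 0 = 1.
  i=2: a_2=3, p_2 = 3*7 + 6 = 27, q_2 = 3*1 + 1 = 4.
  i=3: a_3=1, p_3 = 1*27 + 7 = 34, q_3 = 1*4 + 1 = 5.
  i=4: a_4=2, p_4 = 2*34 + 27 = 95, q_4 = 2*5 + 4 = 14.
  i=5: a_5=3, p_5 = 3*95 + 34 = 319, q_5 = 3*14 + 5 = 47.
q_5 = 47 > 26, so the last convergent with denominator <= 26 is p_4/q_4 = 95/14.
The closest fraction with denominator <= 26 is either p_4/q_4 or the intermediate fraction (k*p_4 + p_3)/(k*q_4 + q_3) with the largest k >= 1 whose denominator stays <= 26; these approach x as k grows, and every other convergent or intermediate fraction in range is farther away.
Largest k: floor((26 - q_3)/q_4) = floor((26 - 5)/14) = 1.
That gives (1*95 + 34)/(1*14 + 5) = 129/19.
Compare the errors: |x - 95/14| = |1147*14 - 95*169|/(169*14) = 3/2366, and |x - 129/19| = |1147*19 - 129*169|/(169*19) = 8/3211.
Cross-multiplying, 3*3211 = 9633 < 18928 = 8*2366, so 3/2366 is smaller: the convergent 95/14 is closer to x than 129/19.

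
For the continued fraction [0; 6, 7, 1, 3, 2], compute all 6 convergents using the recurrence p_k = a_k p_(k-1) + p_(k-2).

Using the convergent recurrence p_i = a_i*p_{i-1} + p_{i-2}, q_i = a_i*q_{i-1} + q_{i-2} with p_{-2}=0, p_{-1}=1, q_{-2}=1, q_{-1}=0:
  i=0: a_0=0, p_0 = 0*1 + 0 = 0, q_0 = 0*0 + 1 = 1.
  i=1: a_1=6, p_1 = 6*0 + 1 = 1, q_1 = 6*1 + 0 = 6.
  i=2: a_2=7, p_2 = 7*1 + 0 = 7, q_2 = 7*6 + 1 = 43.
  i=3: a_3=1, p_3 = 1*7 + 1 = 8, q_3 = 1*43 + 6 = 49.
  i=4: a_4=3, p_4 = 3*8 + 7 = 31, q_4 = 3*49 + 43 = 190.
  i=5: a_5=2, p_5 = 2*31 + 8 = 70, q_5 = 2*190 + 49 = 429.

0/1, 1/6, 7/43, 8/49, 31/190, 70/429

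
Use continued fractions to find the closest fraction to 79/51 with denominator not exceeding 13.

Expand x = 79/51 as a continued fraction with the Euclidean algorithm:
  79 = 1*51 + 28, so a_0 = 1.
  51 = 1*28 + 23, so a_1 = 1.
  28 = 1*23 + 5, so a_2 = 1.
  23 = 4*5 + 3, so a_3 = 4.
  5 = 1*3 + 2, so a_4 = 1.
  3 = 1*2 + 1, so a_5 = 1.
  2 = 2*1 + 0, so a_6 = 2.
so x = [1; 1, 1, 4, 1, 1, 2].
Convergents (p_i = a_i*p_{i-1} + p_{i-2}, q_i = a_i*q_{i-1} + q_{i-2} with p_{-2}=0, p_{-1}=1, q_{-2}=1, q_{-1}=0), until the denominator exceeds 13:
  i=0: a_0=1, p_0 = 1*1 + 0 = 1, q_0 = 1*0 + 1 = 1.
  i=1: a_1=1, p_1 = 1*1 + 1 = 2, q_1 = 1*1 + 0 = 1.
  i=2: a_2=1, p_2 = 1*2 + 1 = 3, q_2 = 1*1 + 1 = 2.
  i=3: a_3=4, p_3 = 4*3 + 2 = 14, q_3 = 4*2 + 1 = 9.
  i=4: a_4=1, p_4 = 1*14 + 3 = 17, q_4 = 1*9 + 2 = 11.
  i=5: a_5=1, p_5 = 1*17 + 14 = 31, q_5 = 1*11 + 9 = 20.
q_5 = 20 > 13, so the last convergent with denominator <= 13 is p_4/q_4 = 17/11.
The closest fraction with denominator <= 13 is either p_4/q_4 or the intermediate fraction (k*p_4 + p_3)/(k*q_4 + q_3) with the largest k >= 1 whose denominator stays <= 13; these approach x as k grows, and every other convergent or intermediate fraction in range is farther away.
Largest k: floor((13 - q_3)/q_4) = floor((13 - 9)/11) = 0.
Since k = 0, no intermediate fraction beyond p_4/q_4 has denominator <= 13, so the convergent 17/11 is the closest (its error is |79*11 - 17*51|/(51*11) = 2/561).

17/11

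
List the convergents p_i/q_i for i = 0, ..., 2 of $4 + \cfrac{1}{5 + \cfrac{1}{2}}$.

Using the convergent recurrence p_i = a_i*p_{i-1} + p_{i-2}, q_i = a_i*q_{i-1} + q_{i-2} with p_{-2}=0, p_{-1}=1, q_{-2}=1, q_{-1}=0:
  i=0: a_0=4, p_0 = 4*1 + 0 = 4, q_0 = 4*0 + 1 = 1.
  i=1: a_1=5, p_1 = 5*4 + 1 = 21, q_1 = 5*1 + 0 = 5.
  i=2: a_2=2, p_2 = 2*21 + 4 = 46, q_2 = 2*5 + 1 = 11.

4/1, 21/5, 46/11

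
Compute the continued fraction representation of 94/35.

[2; 1, 2, 5, 2]

Run the Euclidean algorithm on 94 and 35; the successive quotients are the partial quotients a_0, a_1, ... (each step inverts the fractional part left over by the previous one):
  94 = 2*35 + 24, so a_0 = 2.
  35 = 1*24 + 11, so a_1 = 1.
  24 = 2*11 + 2, so a_2 = 2.
  11 = 5*2 + 1, so a_3 = 5.
  2 = 2*1 + 0, so a_4 = 2.
The remainder reaches 0 after 5 divisions, so the expansion has 5 partial quotients, read off in order.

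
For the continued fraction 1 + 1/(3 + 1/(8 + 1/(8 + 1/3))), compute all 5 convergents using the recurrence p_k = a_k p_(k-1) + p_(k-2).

1/1, 4/3, 33/25, 268/203, 837/634

Using the convergent recurrence p_i = a_i*p_{i-1} + p_{i-2}, q_i = a_i*q_{i-1} + q_{i-2} with p_{-2}=0, p_{-1}=1, q_{-2}=1, q_{-1}=0:
  i=0: a_0=1, p_0 = 1*1 + 0 = 1, q_0 = 1*0 + 1 = 1.
  i=1: a_1=3, p_1 = 3*1 + 1 = 4, q_1 = 3*1 + 0 = 3.
  i=2: a_2=8, p_2 = 8*4 + 1 = 33, q_2 = 8*3 + 1 = 25.
  i=3: a_3=8, p_3 = 8*33 + 4 = 268, q_3 = 8*25 + 3 = 203.
  i=4: a_4=3, p_4 = 3*268 + 33 = 837, q_4 = 3*203 + 25 = 634.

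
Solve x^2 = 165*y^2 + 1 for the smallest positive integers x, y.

First expand sqrt(165) as a continued fraction. With x_i = (sqrt(165) + m_i)/d_i and (m_0, d_0) = (0, 1): a_0 = floor(sqrt(165)) = 12, since 12^2 = 144 <= 165 < 169 = 13^2.
Iterate m_{i+1} = d_i*a_i - m_i, d_{i+1} = (165 - m_{i+1}^2)/d_i, a_{i+1} = floor((a_0 + m_{i+1})/d_{i+1}):
  m_1 = 1*12 - 0 = 12, d_1 = (165 - 12^2)/1 = 21/1 = 21, a_1 = floor((12 + 12)/21) = 1.
  m_2 = 21*1 - 12 = 9, d_2 = (165 - 9^2)/21 = 84/21 = 4, a_2 = floor((12 + 9)/4) = 5.
  m_3 = 4*5 - 9 = 11, d_3 = (165 - 11^2)/4 = 44/4 = 11, a_3 = floor((12 + 11)/11) = 2.
  m_4 = 11*2 - 11 = 11, d_4 = (165 - 11^2)/11 = 44/11 = 4, a_4 = floor((12 + 11)/4) = 5.
  m_5 = 4*5 - 11 = 9, d_5 = (165 - 9^2)/4 = 84/4 = 21, a_5 = floor((12 + 9)/21) = 1.
  m_6 = 21*1 - 9 = 12, d_6 = (165 - 12^2)/21 = 21/21 = 1, a_6 = floor((12 + 12)/1) = 24.
  m_7 = 1*24 - 12 = 12, d_7 = (165 - 12^2)/1 = 21/1 = 21: (m_7, d_7) = (m_1, d_1) = (12, 21), so from here the quotients repeat a_1, ..., a_6; the period length is 6.
So sqrt(165) = [12; (1, 5, 2, 5, 1, 24)] with period length k = 6.
k is even, so the fundamental solution of x^2 - 165y^2 = 1 is (p_{k-1}, q_{k-1}) = (p_5, q_5); compute convergents through index 5.
Convergents (p_i = a_i*p_{i-1} + p_{i-2}, q_i = a_i*q_{i-1} + q_{i-2} with p_{-2}=0, p_{-1}=1, q_{-2}=1, q_{-1}=0):
  i=0: a_0=12, p_0 = 12*1 + 0 = 12, q_0 = 12*0 + 1 = 1.
  i=1: a_1=1, p_1 = 1*12 + 1 = 13, q_1 = 1*1 + 0 = 1.
  i=2: a_2=5, p_2 = 5*13 + 12 = 77, q_2 = 5*1 + 1 = 6.
  i=3: a_3=2, p_3 = 2*77 + 13 = 167, q_3 = 2*6 + 1 = 13.
  i=4: a_4=5, p_4 = 5*167 + 77 = 912, q_4 = 5*13 + 6 = 71.
  i=5: a_5=1, p_5 = 1*912 + 167 = 1079, q_5 = 1*71 + 13 = 84.
Check: 1079^2 - 165*84^2 = 1164241 - 1164240 = 1, so (x, y) = (1079, 84) solves the equation, and by the theorem it is the least positive solution.

(x, y) = (1079, 84)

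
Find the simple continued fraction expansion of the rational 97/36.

[2; 1, 2, 3, 1, 2]

Run the Euclidean algorithm on 97 and 36; the successive quotients are the partial quotients a_0, a_1, ... (each step inverts the fractional part left over by the previous one):
  97 = 2*36 + 25, so a_0 = 2.
  36 = 1*25 + 11, so a_1 = 1.
  25 = 2*11 + 3, so a_2 = 2.
  11 = 3*3 + 2, so a_3 = 3.
  3 = 1*2 + 1, so a_4 = 1.
  2 = 2*1 + 0, so a_5 = 2.
The remainder reaches 0 after 6 divisions, so the expansion has 6 partial quotients, read off in order.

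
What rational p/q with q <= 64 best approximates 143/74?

114/59

Expand x = 143/74 as a continued fraction with the Euclidean algorithm:
  143 = 1*74 + 69, so a_0 = 1.
  74 = 1*69 + 5, so a_1 = 1.
  69 = 13*5 + 4, so a_2 = 13.
  5 = 1*4 + 1, so a_3 = 1.
  4 = 4*1 + 0, so a_4 = 4.
so x = [1; 1, 13, 1, 4].
Convergents (p_i = a_i*p_{i-1} + p_{i-2}, q_i = a_i*q_{i-1} + q_{i-2} with p_{-2}=0, p_{-1}=1, q_{-2}=1, q_{-1}=0), until the denominator exceeds 64:
  i=0: a_0=1, p_0 = 1*1 + 0 = 1, q_0 = 1*0 + 1 = 1.
  i=1: a_1=1, p_1 = 1*1 + 1 = 2, q_1 = 1*1 + 0 = 1.
  i=2: a_2=13, p_2 = 13*2 + 1 = 27, q_2 = 13*1 + 1 = 14.
  i=3: a_3=1, p_3 = 1*27 + 2 = 29, q_3 = 1*14 + 1 = 15.
  i=4: a_4=4, p_4 = 4*29 + 27 = 143, q_4 = 4*15 + 14 = 74.
q_4 = 74 > 64, so the last convergent with denominator <= 64 is p_3/q_3 = 29/15.
The closest fraction with denominator <= 64 is either p_3/q_3 or the intermediate fraction (k*p_3 + p_2)/(k*q_3 + q_2) with the largest k >= 1 whose denominator stays <= 64; these approach x as k grows, and every other convergent or intermediate fraction in range is farther away.
Largest k: floor((64 - q_2)/q_3) = floor((64 - 14)/15) = 3.
That gives (3*29 + 27)/(3*15 + 14) = 114/59.
Compare the errors: |x - 29/15| = |143*15 - 29*74|/(74*15) = 1/1110, and |x - 114/59| = |143*59 - 114*74|/(74*59) = 1/4366.
Cross-multiplying, 1*1110 = 1110 < 4366 = 1*4366, so 1/4366 is smaller: the intermediate fraction 114/59 is closer to x than 29/15.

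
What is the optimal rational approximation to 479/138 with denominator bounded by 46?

Expand x = 479/138 as a continued fraction with the Euclidean algorithm:
  479 = 3*138 + 65, so a_0 = 3.
  138 = 2*65 + 8, so a_1 = 2.
  65 = 8*8 + 1, so a_2 = 8.
  8 = 8*1 + 0, so a_3 = 8.
so x = [3; 2, 8, 8].
Convergents (p_i = a_i*p_{i-1} + p_{i-2}, q_i = a_i*q_{i-1} + q_{i-2} with p_{-2}=0, p_{-1}=1, q_{-2}=1, q_{-1}=0), until the denominator exceeds 46:
  i=0: a_0=3, p_0 = 3*1 + 0 = 3, q_0 = 3*0 + 1 = 1.
  i=1: a_1=2, p_1 = 2*3 + 1 = 7, q_1 = 2*1 + 0 = 2.
  i=2: a_2=8, p_2 = 8*7 + 3 = 59, q_2 = 8*2 + 1 = 17.
  i=3: a_3=8, p_3 = 8*59 + 7 = 479, q_3 = 8*17 + 2 = 138.
q_3 = 138 > 46, so the last convergent with denominator <= 46 is p_2/q_2 = 59/17.
The closest fraction with denominator <= 46 is either p_2/q_2 or the intermediate fraction (k*p_2 + p_1)/(k*q_2 + q_1) with the largest k >= 1 whose denominator stays <= 46; these approach x as k grows, and every other convergent or intermediate fraction in range is farther away.
Largest k: floor((46 - q_1)/q_2) = floor((46 - 2)/17) = 2.
That gives (2*59 + 7)/(2*17 + 2) = 125/36.
Compare the errors: |x - 59/17| = |479*17 - 59*138|/(138*17) = 1/2346, and |x - 125/36| = |479*36 - 125*138|/(138*36) = 6/4968.
Cross-multiplying, 1*4968 = 4968 < 14076 = 6*2346, so 1/2346 is smaller: the convergent 59/17 is closer to x than 125/36.

59/17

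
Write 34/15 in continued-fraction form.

Run the Euclidean algorithm on 34 and 15; the successive quotients are the partial quotients a_0, a_1, ... (each step inverts the fractional part left over by the previous one):
  34 = 2*15 + 4, so a_0 = 2.
  15 = 3*4 + 3, so a_1 = 3.
  4 = 1*3 + 1, so a_2 = 1.
  3 = 3*1 + 0, so a_3 = 3.
The remainder reaches 0 after 4 divisions, so the expansion has 4 partial quotients, read off in order.

[2; 3, 1, 3]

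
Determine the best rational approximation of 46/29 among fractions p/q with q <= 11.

Expand x = 46/29 as a continued fraction with the Euclidean algorithm:
  46 = 1*29 + 17, so a_0 = 1.
  29 = 1*17 + 12, so a_1 = 1.
  17 = 1*12 + 5, so a_2 = 1.
  12 = 2*5 + 2, so a_3 = 2.
  5 = 2*2 + 1, so a_4 = 2.
  2 = 2*1 + 0, so a_5 = 2.
so x = [1; 1, 1, 2, 2, 2].
Convergents (p_i = a_i*p_{i-1} + p_{i-2}, q_i = a_i*q_{i-1} + q_{i-2} with p_{-2}=0, p_{-1}=1, q_{-2}=1, q_{-1}=0), until the denominator exceeds 11:
  i=0: a_0=1, p_0 = 1*1 + 0 = 1, q_0 = 1*0 + 1 = 1.
  i=1: a_1=1, p_1 = 1*1 + 1 = 2, q_1 = 1*1 + 0 = 1.
  i=2: a_2=1, p_2 = 1*2 + 1 = 3, q_2 = 1*1 + 1 = 2.
  i=3: a_3=2, p_3 = 2*3 + 2 = 8, q_3 = 2*2 + 1 = 5.
  i=4: a_4=2, p_4 = 2*8 + 3 = 19, q_4 = 2*5 + 2 = 12.
q_4 = 12 > 11, so the last convergent with denominator <= 11 is p_3/q_3 = 8/5.
The closest fraction with denominator <= 11 is either p_3/q_3 or the intermediate fraction (k*p_3 + p_2)/(k*q_3 + q_2) with the largest k >= 1 whose denominator stays <= 11; these approach x as k grows, and every other convergent or intermediate fraction in range is farther away.
Largest k: floor((11 - q_2)/q_3) = floor((11 - 2)/5) = 1.
That gives (1*8 + 3)/(1*5 + 2) = 11/7.
Compare the errors: |x - 8/5| = |46*5 - 8*29|/(29*5) = 2/145, and |x - 11/7| = |46*7 - 11*29|/(29*7) = 3/203.
Cross-multiplying, 2*203 = 406 < 435 = 3*145, so 2/145 is smaller: the convergent 8/5 is closer to x than 11/7.

8/5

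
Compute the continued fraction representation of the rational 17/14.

Run the Euclidean algorithm on 17 and 14; the successive quotients are the partial quotients a_0, a_1, ... (each step inverts the fractional part left over by the previous one):
  17 = 1*14 + 3, so a_0 = 1.
  14 = 4*3 + 2, so a_1 = 4.
  3 = 1*2 + 1, so a_2 = 1.
  2 = 2*1 + 0, so a_3 = 2.
The remainder reaches 0 after 4 divisions, so the expansion has 4 partial quotients, read off in order.

[1; 4, 1, 2]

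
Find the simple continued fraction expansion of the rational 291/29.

[10; 29]

Run the Euclidean algorithm on 291 and 29; the successive quotients are the partial quotients a_0, a_1, ... (each step inverts the fractional part left over by the previous one):
  291 = 10*29 + 1, so a_0 = 10.
  29 = 29*1 + 0, so a_1 = 29.
The remainder reaches 0 after 2 divisions, so the expansion has 2 partial quotients, read off in order.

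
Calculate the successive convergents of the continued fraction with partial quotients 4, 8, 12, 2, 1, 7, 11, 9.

Using the convergent recurrence p_i = a_i*p_{i-1} + p_{i-2}, q_i = a_i*q_{i-1} + q_{i-2} with p_{-2}=0, p_{-1}=1, q_{-2}=1, q_{-1}=0:
  i=0: a_0=4, p_0 = 4*1 + 0 = 4, q_0 = 4*0 + 1 = 1.
  i=1: a_1=8, p_1 = 8*4 + 1 = 33, q_1 = 8*1 + 0 = 8.
  i=2: a_2=12, p_2 = 12*33 + 4 = 400, q_2 = 12*8 + 1 = 97.
  i=3: a_3=2, p_3 = 2*400 + 33 = 833, q_3 = 2*97 + 8 = 202.
  i=4: a_4=1, p_4 = 1*833 + 400 = 1233, q_4 = 1*202 + 97 = 299.
  i=5: a_5=7, p_5 = 7*1233 + 833 = 9464, q_5 = 7*299 + 202 = 2295.
  i=6: a_6=11, p_6 = 11*9464 + 1233 = 105337, q_6 = 11*2295 + 299 = 25544.
  i=7: a_7=9, p_7 = 9*105337 + 9464 = 957497, q_7 = 9*25544 + 2295 = 232191.

4/1, 33/8, 400/97, 833/202, 1233/299, 9464/2295, 105337/25544, 957497/232191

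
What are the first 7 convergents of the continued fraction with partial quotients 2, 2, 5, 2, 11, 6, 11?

Using the convergent recurrence p_i = a_i*p_{i-1} + p_{i-2}, q_i = a_i*q_{i-1} + q_{i-2} with p_{-2}=0, p_{-1}=1, q_{-2}=1, q_{-1}=0:
  i=0: a_0=2, p_0 = 2*1 + 0 = 2, q_0 = 2*0 + 1 = 1.
  i=1: a_1=2, p_1 = 2*2 + 1 = 5, q_1 = 2*1 + 0 = 2.
  i=2: a_2=5, p_2 = 5*5 + 2 = 27, q_2 = 5*2 + 1 = 11.
  i=3: a_3=2, p_3 = 2*27 + 5 = 59, q_3 = 2*11 + 2 = 24.
  i=4: a_4=11, p_4 = 11*59 + 27 = 676, q_4 = 11*24 + 11 = 275.
  i=5: a_5=6, p_5 = 6*676 + 59 = 4115, q_5 = 6*275 + 24 = 1674.
  i=6: a_6=11, p_6 = 11*4115 + 676 = 45941, q_6 = 11*1674 + 275 = 18689.

2/1, 5/2, 27/11, 59/24, 676/275, 4115/1674, 45941/18689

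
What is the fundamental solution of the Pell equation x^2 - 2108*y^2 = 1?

First expand sqrt(2108) as a continued fraction. With x_i = (sqrt(2108) + m_i)/d_i and (m_0, d_0) = (0, 1): a_0 = floor(sqrt(2108)) = 45, since 45^2 = 2025 <= 2108 < 2116 = 46^2.
Iterate m_{i+1} = d_i*a_i - m_i, d_{i+1} = (2108 - m_{i+1}^2)/d_i, a_{i+1} = floor((a_0 + m_{i+1})/d_{i+1}):
  m_1 = 1*45 - 0 = 45, d_1 = (2108 - 45^2)/1 = 83/1 = 83, a_1 = floor((45 + 45)/83) = 1.
  m_2 = 83*1 - 45 = 38, d_2 = (2108 - 38^2)/83 = 664/83 = 8, a_2 = floor((45 + 38)/8) = 10.
  m_3 = 8*10 - 38 = 42, d_3 = (2108 - 42^2)/8 = 344/8 = 43, a_3 = floor((45 + 42)/43) = 2.
  m_4 = 43*2 - 42 = 44, d_4 = (2108 - 44^2)/43 = 172/43 = 4, a_4 = floor((45 + 44)/4) = 22.
  m_5 = 4*22 - 44 = 44, d_5 = (2108 - 44^2)/4 = 172/4 = 43, a_5 = floor((45 + 44)/43) = 2.
  m_6 = 43*2 - 44 = 42, d_6 = (2108 - 42^2)/43 = 344/43 = 8, a_6 = floor((45 + 42)/8) = 10.
  m_7 = 8*10 - 42 = 38, d_7 = (2108 - 38^2)/8 = 664/8 = 83, a_7 = floor((45 + 38)/83) = 1.
  m_8 = 83*1 - 38 = 45, d_8 = (2108 - 45^2)/83 = 83/83 = 1, a_8 = floor((45 + 45)/1) = 90.
  m_9 = 1*90 - 45 = 45, d_9 = (2108 - 45^2)/1 = 83/1 = 83: (m_9, d_9) = (m_1, d_1) = (45, 83), so from here the quotients repeat a_1, ..., a_8; the period length is 8.
So sqrt(2108) = [45; (1, 10, 2, 22, 2, 10, 1, 90)] with period length k = 8.
k is even, so the fundamental solution of x^2 - 2108y^2 = 1 is (p_{k-1}, q_{k-1}) = (p_7, q_7); compute convergents through index 7.
Convergents (p_i = a_i*p_{i-1} + p_{i-2}, q_i = a_i*q_{i-1} + q_{i-2} with p_{-2}=0, p_{-1}=1, q_{-2}=1, q_{-1}=0):
  i=0: a_0=45, p_0 = 45*1 + 0 = 45, q_0 = 45*0 + 1 = 1.
  i=1: a_1=1, p_1 = 1*45 + 1 = 46, q_1 = 1*1 + 0 = 1.
  i=2: a_2=10, p_2 = 10*46 + 45 = 505, q_2 = 10*1 + 1 = 11.
  i=3: a_3=2, p_3 = 2*505 + 46 = 1056, q_3 = 2*11 + 1 = 23.
  i=4: a_4=22, p_4 = 22*1056 + 505 = 23737, q_4 = 22*23 + 11 = 517.
  i=5: a_5=2, p_5 = 2*23737 + 1056 = 48530, q_5 = 2*517 + 23 = 1057.
  i=6: a_6=10, p_6 = 10*48530 + 23737 = 509037, q_6 = 10*1057 + 517 = 11087.
  i=7: a_7=1, p_7 = 1*509037 + 48530 = 557567, q_7 = 1*11087 + 1057 = 12144.
Check: 557567^2 - 2108*12144^2 = 310880959489 - 310880959488 = 1, so (x, y) = (557567, 12144) solves the equation, and by the theorem it is the least positive solution.

(x, y) = (557567, 12144)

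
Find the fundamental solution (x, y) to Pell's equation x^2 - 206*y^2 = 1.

First expand sqrt(206) as a continued fraction. With x_i = (sqrt(206) + m_i)/d_i and (m_0, d_0) = (0, 1): a_0 = floor(sqrt(206)) = 14, since 14^2 = 196 <= 206 < 225 = 15^2.
Iterate m_{i+1} = d_i*a_i - m_i, d_{i+1} = (206 - m_{i+1}^2)/d_i, a_{i+1} = floor((a_0 + m_{i+1})/d_{i+1}):
  m_1 = 1*14 - 0 = 14, d_1 = (206 - 14^2)/1 = 10/1 = 10, a_1 = floor((14 + 14)/10) = 2.
  m_2 = 10*2 - 14 = 6, d_2 = (206 - 6^2)/10 = 170/10 = 17, a_2 = floor((14 + 6)/17) = 1.
  m_3 = 17*1 - 6 = 11, d_3 = (206 - 11^2)/17 = 85/17 = 5, a_3 = floor((14 + 11)/5) = 5.
  m_4 = 5*5 - 11 = 14, d_4 = (206 - 14^2)/5 = 10/5 = 2, a_4 = floor((14 + 14)/2) = 14.
  m_5 = 2*14 - 14 = 14, d_5 = (206 - 14^2)/2 = 10/2 = 5, a_5 = floor((14 + 14)/5) = 5.
  m_6 = 5*5 - 14 = 11, d_6 = (206 - 11^2)/5 = 85/5 = 17, a_6 = floor((14 + 11)/17) = 1.
  m_7 = 17*1 - 11 = 6, d_7 = (206 - 6^2)/17 = 170/17 = 10, a_7 = floor((14 + 6)/10) = 2.
  m_8 = 10*2 - 6 = 14, d_8 = (206 - 14^2)/10 = 10/10 = 1, a_8 = floor((14 + 14)/1) = 28.
  m_9 = 1*28 - 14 = 14, d_9 = (206 - 14^2)/1 = 10/1 = 10: (m_9, d_9) = (m_1, d_1) = (14, 10), so from here the quotients repeat a_1, ..., a_8; the period length is 8.
So sqrt(206) = [14; (2, 1, 5, 14, 5, 1, 2, 28)] with period length k = 8.
k is even, so the fundamental solution of x^2 - 206y^2 = 1 is (p_{k-1}, q_{k-1}) = (p_7, q_7); compute convergents through index 7.
Convergents (p_i = a_i*p_{i-1} + p_{i-2}, q_i = a_i*q_{i-1} + q_{i-2} with p_{-2}=0, p_{-1}=1, q_{-2}=1, q_{-1}=0):
  i=0: a_0=14, p_0 = 14*1 + 0 = 14, q_0 = 14*0 + 1 = 1.
  i=1: a_1=2, p_1 = 2*14 + 1 = 29, q_1 = 2*1 + 0 = 2.
  i=2: a_2=1, p_2 = 1*29 + 14 = 43, q_2 = 1*2 + 1 = 3.
  i=3: a_3=5, p_3 = 5*43 + 29 = 244, q_3 = 5*3 + 2 = 17.
  i=4: a_4=14, p_4 = 14*244 + 43 = 3459, q_4 = 14*17 + 3 = 241.
  i=5: a_5=5, p_5 = 5*3459 + 244 = 17539, q_5 = 5*241 + 17 = 1222.
  i=6: a_6=1, p_6 = 1*17539 + 3459 = 20998, q_6 = 1*1222 + 241 = 1463.
  i=7: a_7=2, p_7 = 2*20998 + 17539 = 59535, q_7 = 2*1463 + 1222 = 4148.
Check: 59535^2 - 206*4148^2 = 3544416225 - 3544416224 = 1, so (x, y) = (59535, 4148) solves the equation, and by the theorem it is the least positive solution.

(x, y) = (59535, 4148)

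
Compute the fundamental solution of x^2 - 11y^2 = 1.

(x, y) = (10, 3)

First expand sqrt(11) as a continued fraction. With x_i = (sqrt(11) + m_i)/d_i and (m_0, d_0) = (0, 1): a_0 = floor(sqrt(11)) = 3, since 3^2 = 9 <= 11 < 16 = 4^2.
Iterate m_{i+1} = d_i*a_i - m_i, d_{i+1} = (11 - m_{i+1}^2)/d_i, a_{i+1} = floor((a_0 + m_{i+1})/d_{i+1}):
  m_1 = 1*3 - 0 = 3, d_1 = (11 - 3^2)/1 = 2/1 = 2, a_1 = floor((3 + 3)/2) = 3.
  m_2 = 2*3 - 3 = 3, d_2 = (11 - 3^2)/2 = 2/2 = 1, a_2 = floor((3 + 3)/1) = 6.
  m_3 = 1*6 - 3 = 3, d_3 = (11 - 3^2)/1 = 2/1 = 2: (m_3, d_3) = (m_1, d_1) = (3, 2), so from here the quotients repeat a_1, a_2; the period length is 2.
So sqrt(11) = [3; (3, 6)] with period length k = 2.
k is even, so the fundamental solution of x^2 - 11y^2 = 1 is (p_{k-1}, q_{k-1}) = (p_1, q_1); compute convergents through index 1.
Convergents (p_i = a_i*p_{i-1} + p_{i-2}, q_i = a_i*q_{i-1} + q_{i-2} with p_{-2}=0, p_{-1}=1, q_{-2}=1, q_{-1}=0):
  i=0: a_0=3, p_0 = 3*1 + 0 = 3, q_0 = 3*0 + 1 = 1.
  i=1: a_1=3, p_1 = 3*3 + 1 = 10, q_1 = 3*1 + 0 = 3.
Check: 10^2 - 11*3^2 = 100 - 99 = 1, so (x, y) = (10, 3) solves the equation, and by the theorem it is the least positive solution.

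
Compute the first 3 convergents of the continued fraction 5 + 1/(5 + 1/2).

Using the convergent recurrence p_i = a_i*p_{i-1} + p_{i-2}, q_i = a_i*q_{i-1} + q_{i-2} with p_{-2}=0, p_{-1}=1, q_{-2}=1, q_{-1}=0:
  i=0: a_0=5, p_0 = 5*1 + 0 = 5, q_0 = 5*0 + 1 = 1.
  i=1: a_1=5, p_1 = 5*5 + 1 = 26, q_1 = 5*1 + 0 = 5.
  i=2: a_2=2, p_2 = 2*26 + 5 = 57, q_2 = 2*5 + 1 = 11.

5/1, 26/5, 57/11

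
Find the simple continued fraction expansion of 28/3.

Run the Euclidean algorithm on 28 and 3; the successive quotients are the partial quotients a_0, a_1, ... (each step inverts the fractional part left over by the previous one):
  28 = 9*3 + 1, so a_0 = 9.
  3 = 3*1 + 0, so a_1 = 3.
The remainder reaches 0 after 2 divisions, so the expansion has 2 partial quotients, read off in order.

[9; 3]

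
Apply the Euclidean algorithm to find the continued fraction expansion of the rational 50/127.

[0; 2, 1, 1, 5, 1, 3]

Run the Euclidean algorithm on 50 and 127; the successive quotients are the partial quotients a_0, a_1, ... (each step inverts the fractional part left over by the previous one):
  50 = 0*127 + 50, so a_0 = 0.
  127 = 2*50 + 27, so a_1 = 2.
  50 = 1*27 + 23, so a_2 = 1.
  27 = 1*23 + 4, so a_3 = 1.
  23 = 5*4 + 3, so a_4 = 5.
  4 = 1*3 + 1, so a_5 = 1.
  3 = 3*1 + 0, so a_6 = 3.
The remainder reaches 0 after 7 divisions, so the expansion has 7 partial quotients, read off in order.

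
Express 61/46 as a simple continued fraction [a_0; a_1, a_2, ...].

[1; 3, 15]

Run the Euclidean algorithm on 61 and 46; the successive quotients are the partial quotients a_0, a_1, ... (each step inverts the fractional part left over by the previous one):
  61 = 1*46 + 15, so a_0 = 1.
  46 = 3*15 + 1, so a_1 = 3.
  15 = 15*1 + 0, so a_2 = 15.
The remainder reaches 0 after 3 divisions, so the expansion has 3 partial quotients, read off in order.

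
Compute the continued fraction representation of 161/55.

[2; 1, 12, 1, 3]

Run the Euclidean algorithm on 161 and 55; the successive quotients are the partial quotients a_0, a_1, ... (each step inverts the fractional part left over by the previous one):
  161 = 2*55 + 51, so a_0 = 2.
  55 = 1*51 + 4, so a_1 = 1.
  51 = 12*4 + 3, so a_2 = 12.
  4 = 1*3 + 1, so a_3 = 1.
  3 = 3*1 + 0, so a_4 = 3.
The remainder reaches 0 after 5 divisions, so the expansion has 5 partial quotients, read off in order.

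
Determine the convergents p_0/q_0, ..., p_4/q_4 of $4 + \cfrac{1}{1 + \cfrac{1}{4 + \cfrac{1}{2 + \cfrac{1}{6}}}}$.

Using the convergent recurrence p_i = a_i*p_{i-1} + p_{i-2}, q_i = a_i*q_{i-1} + q_{i-2} with p_{-2}=0, p_{-1}=1, q_{-2}=1, q_{-1}=0:
  i=0: a_0=4, p_0 = 4*1 + 0 = 4, q_0 = 4*0 + 1 = 1.
  i=1: a_1=1, p_1 = 1*4 + 1 = 5, q_1 = 1*1 + 0 = 1.
  i=2: a_2=4, p_2 = 4*5 + 4 = 24, q_2 = 4*1 + 1 = 5.
  i=3: a_3=2, p_3 = 2*24 + 5 = 53, q_3 = 2*5 + 1 = 11.
  i=4: a_4=6, p_4 = 6*53 + 24 = 342, q_4 = 6*11 + 5 = 71.

4/1, 5/1, 24/5, 53/11, 342/71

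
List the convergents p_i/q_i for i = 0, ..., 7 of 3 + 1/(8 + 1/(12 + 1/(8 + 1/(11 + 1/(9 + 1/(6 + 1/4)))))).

3/1, 25/8, 303/97, 2449/784, 27242/8721, 247627/79273, 1513004/484359, 6299643/2016709

Using the convergent recurrence p_i = a_i*p_{i-1} + p_{i-2}, q_i = a_i*q_{i-1} + q_{i-2} with p_{-2}=0, p_{-1}=1, q_{-2}=1, q_{-1}=0:
  i=0: a_0=3, p_0 = 3*1 + 0 = 3, q_0 = 3*0 + 1 = 1.
  i=1: a_1=8, p_1 = 8*3 + 1 = 25, q_1 = 8*1 + 0 = 8.
  i=2: a_2=12, p_2 = 12*25 + 3 = 303, q_2 = 12*8 + 1 = 97.
  i=3: a_3=8, p_3 = 8*303 + 25 = 2449, q_3 = 8*97 + 8 = 784.
  i=4: a_4=11, p_4 = 11*2449 + 303 = 27242, q_4 = 11*784 + 97 = 8721.
  i=5: a_5=9, p_5 = 9*27242 + 2449 = 247627, q_5 = 9*8721 + 784 = 79273.
  i=6: a_6=6, p_6 = 6*247627 + 27242 = 1513004, q_6 = 6*79273 + 8721 = 484359.
  i=7: a_7=4, p_7 = 4*1513004 + 247627 = 6299643, q_7 = 4*484359 + 79273 = 2016709.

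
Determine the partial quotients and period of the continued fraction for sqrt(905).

[30; (12, 60)]

Write x_i = (sqrt(905) + m_i)/d_i with (m_0, d_0) = (0, 1). a_0 = floor(sqrt(905)) = 30, since 30^2 = 900 <= 905 < 961 = 31^2.
Iterate m_{i+1} = d_i*a_i - m_i, d_{i+1} = (905 - m_{i+1}^2)/d_i, a_{i+1} = floor((a_0 + m_{i+1})/d_{i+1}):
  m_1 = 1*30 - 0 = 30, d_1 = (905 - 30^2)/1 = 5/1 = 5, a_1 = floor((30 + 30)/5) = 12.
  m_2 = 5*12 - 30 = 30, d_2 = (905 - 30^2)/5 = 5/5 = 1, a_2 = floor((30 + 30)/1) = 60.
  m_3 = 1*60 - 30 = 30, d_3 = (905 - 30^2)/1 = 5/1 = 5: (m_3, d_3) = (m_1, d_1) = (30, 5), so from here the quotients repeat a_1, a_2; the period length is 2.
Hence the expansion of sqrt(905) is a_0 = 30 followed by the repeating block 12, 60 (period 2).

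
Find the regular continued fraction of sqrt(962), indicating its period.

[31; (62)]

Write x_i = (sqrt(962) + m_i)/d_i with (m_0, d_0) = (0, 1). a_0 = floor(sqrt(962)) = 31, since 31^2 = 961 <= 962 < 1024 = 32^2.
Iterate m_{i+1} = d_i*a_i - m_i, d_{i+1} = (962 - m_{i+1}^2)/d_i, a_{i+1} = floor((a_0 + m_{i+1})/d_{i+1}):
  m_1 = 1*31 - 0 = 31, d_1 = (962 - 31^2)/1 = 1/1 = 1, a_1 = floor((31 + 31)/1) = 62.
  m_2 = 1*62 - 31 = 31, d_2 = (962 - 31^2)/1 = 1/1 = 1: (m_2, d_2) = (m_1, d_1) = (31, 1), so from here the quotient a_1 repeats; the period length is 1.
Hence the expansion of sqrt(962) is a_0 = 31 followed by the repeating block 62 (period 1).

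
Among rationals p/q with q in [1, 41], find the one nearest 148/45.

Expand x = 148/45 as a continued fraction with the Euclidean algorithm:
  148 = 3*45 + 13, so a_0 = 3.
  45 = 3*13 + 6, so a_1 = 3.
  13 = 2*6 + 1, so a_2 = 2.
  6 = 6*1 + 0, so a_3 = 6.
so x = [3; 3, 2, 6].
Convergents (p_i = a_i*p_{i-1} + p_{i-2}, q_i = a_i*q_{i-1} + q_{i-2} with p_{-2}=0, p_{-1}=1, q_{-2}=1, q_{-1}=0), until the denominator exceeds 41:
  i=0: a_0=3, p_0 = 3*1 + 0 = 3, q_0 = 3*0 + 1 = 1.
  i=1: a_1=3, p_1 = 3*3 + 1 = 10, q_1 = 3*1 + 0 = 3.
  i=2: a_2=2, p_2 = 2*10 + 3 = 23, q_2 = 2*3 + 1 = 7.
  i=3: a_3=6, p_3 = 6*23 + 10 = 148, q_3 = 6*7 + 3 = 45.
q_3 = 45 > 41, so the last convergent with denominator <= 41 is p_2/q_2 = 23/7.
The closest fraction with denominator <= 41 is either p_2/q_2 or the intermediate fraction (k*p_2 + p_1)/(k*q_2 + q_1) with the largest k >= 1 whose denominator stays <= 41; these approach x as k grows, and every other convergent or intermediate fraction in range is farther away.
Largest k: floor((41 - q_1)/q_2) = floor((41 - 3)/7) = 5.
That gives (5*23 + 10)/(5*7 + 3) = 125/38.
Compare the errors: |x - 23/7| = |148*7 - 23*45|/(45*7) = 1/315, and |x - 125/38| = |148*38 - 125*45|/(45*38) = 1/1710.
Cross-multiplying, 1*315 = 315 < 1710 = 1*1710, so 1/1710 is smaller: the intermediate fraction 125/38 is closer to x than 23/7.

125/38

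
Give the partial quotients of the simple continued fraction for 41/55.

Run the Euclidean algorithm on 41 and 55; the successive quotients are the partial quotients a_0, a_1, ... (each step inverts the fractional part left over by the previous one):
  41 = 0*55 + 41, so a_0 = 0.
  55 = 1*41 + 14, so a_1 = 1.
  41 = 2*14 + 13, so a_2 = 2.
  14 = 1*13 + 1, so a_3 = 1.
  13 = 13*1 + 0, so a_4 = 13.
The remainder reaches 0 after 5 divisions, so the expansion has 5 partial quotients, read off in order.

[0; 1, 2, 1, 13]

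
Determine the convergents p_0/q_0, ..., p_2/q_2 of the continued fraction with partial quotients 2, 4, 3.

2/1, 9/4, 29/13

Using the convergent recurrence p_i = a_i*p_{i-1} + p_{i-2}, q_i = a_i*q_{i-1} + q_{i-2} with p_{-2}=0, p_{-1}=1, q_{-2}=1, q_{-1}=0:
  i=0: a_0=2, p_0 = 2*1 + 0 = 2, q_0 = 2*0 + 1 = 1.
  i=1: a_1=4, p_1 = 4*2 + 1 = 9, q_1 = 4*1 + 0 = 4.
  i=2: a_2=3, p_2 = 3*9 + 2 = 29, q_2 = 3*4 + 1 = 13.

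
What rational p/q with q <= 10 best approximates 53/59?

9/10

Expand x = 53/59 as a continued fraction with the Euclidean algorithm:
  53 = 0*59 + 53, so a_0 = 0.
  59 = 1*53 + 6, so a_1 = 1.
  53 = 8*6 + 5, so a_2 = 8.
  6 = 1*5 + 1, so a_3 = 1.
  5 = 5*1 + 0, so a_4 = 5.
so x = [0; 1, 8, 1, 5].
Convergents (p_i = a_i*p_{i-1} + p_{i-2}, q_i = a_i*q_{i-1} + q_{i-2} with p_{-2}=0, p_{-1}=1, q_{-2}=1, q_{-1}=0), until the denominator exceeds 10:
  i=0: a_0=0, p_0 = 0*1 + 0 = 0, q_0 = 0*0 + 1 = 1.
  i=1: a_1=1, p_1 = 1*0 + 1 = 1, q_1 = 1*1 + 0 = 1.
  i=2: a_2=8, p_2 = 8*1 + 0 = 8, q_2 = 8*1 + 1 = 9.
  i=3: a_3=1, p_3 = 1*8 + 1 = 9, q_3 = 1*9 + 1 = 10.
  i=4: a_4=5, p_4 = 5*9 + 8 = 53, q_4 = 5*10 + 9 = 59.
q_4 = 59 > 10, so the last convergent with denominator <= 10 is p_3/q_3 = 9/10.
The closest fraction with denominator <= 10 is either p_3/q_3 or the intermediate fraction (k*p_3 + p_2)/(k*q_3 + q_2) with the largest k >= 1 whose denominator stays <= 10; these approach x as k grows, and every other convergent or intermediate fraction in range is farther away.
Largest k: floor((10 - q_2)/q_3) = floor((10 - 9)/10) = 0.
Since k = 0, no intermediate fraction beyond p_3/q_3 has denominator <= 10, so the convergent 9/10 is the closest (its error is |53*10 - 9*59|/(59*10) = 1/590).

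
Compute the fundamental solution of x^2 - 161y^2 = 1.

First expand sqrt(161) as a continued fraction. With x_i = (sqrt(161) + m_i)/d_i and (m_0, d_0) = (0, 1): a_0 = floor(sqrt(161)) = 12, since 12^2 = 144 <= 161 < 169 = 13^2.
Iterate m_{i+1} = d_i*a_i - m_i, d_{i+1} = (161 - m_{i+1}^2)/d_i, a_{i+1} = floor((a_0 + m_{i+1})/d_{i+1}):
  m_1 = 1*12 - 0 = 12, d_1 = (161 - 12^2)/1 = 17/1 = 17, a_1 = floor((12 + 12)/17) = 1.
  m_2 = 17*1 - 12 = 5, d_2 = (161 - 5^2)/17 = 136/17 = 8, a_2 = floor((12 + 5)/8) = 2.
  m_3 = 8*2 - 5 = 11, d_3 = (161 - 11^2)/8 = 40/8 = 5, a_3 = floor((12 + 11)/5) = 4.
  m_4 = 5*4 - 11 = 9, d_4 = (161 - 9^2)/5 = 80/5 = 16, a_4 = floor((12 + 9)/16) = 1.
  m_5 = 16*1 - 9 = 7, d_5 = (161 - 7^2)/16 = 112/16 = 7, a_5 = floor((12 + 7)/7) = 2.
  m_6 = 7*2 - 7 = 7, d_6 = (161 - 7^2)/7 = 112/7 = 16, a_6 = floor((12 + 7)/16) = 1.
  m_7 = 16*1 - 7 = 9, d_7 = (161 - 9^2)/16 = 80/16 = 5, a_7 = floor((12 + 9)/5) = 4.
  m_8 = 5*4 - 9 = 11, d_8 = (161 - 11^2)/5 = 40/5 = 8, a_8 = floor((12 + 11)/8) = 2.
  m_9 = 8*2 - 11 = 5, d_9 = (161 - 5^2)/8 = 136/8 = 17, a_9 = floor((12 + 5)/17) = 1.
  m_10 = 17*1 - 5 = 12, d_10 = (161 - 12^2)/17 = 17/17 = 1, a_10 = floor((12 + 12)/1) = 24.
  m_11 = 1*24 - 12 = 12, d_11 = (161 - 12^2)/1 = 17/1 = 17: (m_11, d_11) = (m_1, d_1) = (12, 17), so from here the quotients repeat a_1, ..., a_10; the period length is 10.
So sqrt(161) = [12; (1, 2, 4, 1, 2, 1, 4, 2, 1, 24)] with period length k = 10.
k is even, so the fundamental solution of x^2 - 161y^2 = 1 is (p_{k-1}, q_{k-1}) = (p_9, q_9); compute convergents through index 9.
Convergents (p_i = a_i*p_{i-1} + p_{i-2}, q_i = a_i*q_{i-1} + q_{i-2} with p_{-2}=0, p_{-1}=1, q_{-2}=1, q_{-1}=0):
  i=0: a_0=12, p_0 = 12*1 + 0 = 12, q_0 = 12*0 + 1 = 1.
  i=1: a_1=1, p_1 = 1*12 + 1 = 13, q_1 = 1*1 + 0 = 1.
  i=2: a_2=2, p_2 = 2*13 + 12 = 38, q_2 = 2*1 + 1 = 3.
  i=3: a_3=4, p_3 = 4*38 + 13 = 165, q_3 = 4*3 + 1 = 13.
  i=4: a_4=1, p_4 = 1*165 + 38 = 203, q_4 = 1*13 + 3 = 16.
  i=5: a_5=2, p_5 = 2*203 + 165 = 571, q_5 = 2*16 + 13 = 45.
  i=6: a_6=1, p_6 = 1*571 + 203 = 774, q_6 = 1*45 + 16 = 61.
  i=7: a_7=4, p_7 = 4*774 + 571 = 3667, q_7 = 4*61 + 45 = 289.
  i=8: a_8=2, p_8 = 2*3667 + 774 = 8108, q_8 = 2*289 + 61 = 639.
  i=9: a_9=1, p_9 = 1*8108 + 3667 = 11775, q_9 = 1*639 + 289 = 928.
Check: 11775^2 - 161*928^2 = 138650625 - 138650624 = 1, so (x, y) = (11775, 928) solves the equation, and by the theorem it is the least positive solution.

(x, y) = (11775, 928)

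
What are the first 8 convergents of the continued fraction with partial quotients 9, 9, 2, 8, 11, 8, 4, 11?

Using the convergent recurrence p_i = a_i*p_{i-1} + p_{i-2}, q_i = a_i*q_{i-1} + q_{i-2} with p_{-2}=0, p_{-1}=1, q_{-2}=1, q_{-1}=0:
  i=0: a_0=9, p_0 = 9*1 + 0 = 9, q_0 = 9*0 + 1 = 1.
  i=1: a_1=9, p_1 = 9*9 + 1 = 82, q_1 = 9*1 + 0 = 9.
  i=2: a_2=2, p_2 = 2*82 + 9 = 173, q_2 = 2*9 + 1 = 19.
  i=3: a_3=8, p_3 = 8*173 + 82 = 1466, q_3 = 8*19 + 9 = 161.
  i=4: a_4=11, p_4 = 11*1466 + 173 = 16299, q_4 = 11*161 + 19 = 1790.
  i=5: a_5=8, p_5 = 8*16299 + 1466 = 131858, q_5 = 8*1790 + 161 = 14481.
  i=6: a_6=4, p_6 = 4*131858 + 16299 = 543731, q_6 = 4*14481 + 1790 = 59714.
  i=7: a_7=11, p_7 = 11*543731 + 131858 = 6112899, q_7 = 11*59714 + 14481 = 671335.

9/1, 82/9, 173/19, 1466/161, 16299/1790, 131858/14481, 543731/59714, 6112899/671335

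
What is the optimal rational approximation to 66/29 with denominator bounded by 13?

Expand x = 66/29 as a continued fraction with the Euclidean algorithm:
  66 = 2*29 + 8, so a_0 = 2.
  29 = 3*8 + 5, so a_1 = 3.
  8 = 1*5 + 3, so a_2 = 1.
  5 = 1*3 + 2, so a_3 = 1.
  3 = 1*2 + 1, so a_4 = 1.
  2 = 2*1 + 0, so a_5 = 2.
so x = [2; 3, 1, 1, 1, 2].
Convergents (p_i = a_i*p_{i-1} + p_{i-2}, q_i = a_i*q_{i-1} + q_{i-2} with p_{-2}=0, p_{-1}=1, q_{-2}=1, q_{-1}=0), until the denominator exceeds 13:
  i=0: a_0=2, p_0 = 2*1 + 0 = 2, q_0 = 2*0 + 1 = 1.
  i=1: a_1=3, p_1 = 3*2 + 1 = 7, q_1 = 3*1 + 0 = 3.
  i=2: a_2=1, p_2 = 1*7 + 2 = 9, q_2 = 1*3 + 1 = 4.
  i=3: a_3=1, p_3 = 1*9 + 7 = 16, q_3 = 1*4 + 3 = 7.
  i=4: a_4=1, p_4 = 1*16 + 9 = 25, q_4 = 1*7 + 4 = 11.
  i=5: a_5=2, p_5 = 2*25 + 16 = 66, q_5 = 2*11 + 7 = 29.
q_5 = 29 > 13, so the last convergent with denominator <= 13 is p_4/q_4 = 25/11.
The closest fraction with denominator <= 13 is either p_4/q_4 or the intermediate fraction (k*p_4 + p_3)/(k*q_4 + q_3) with the largest k >= 1 whose denominator stays <= 13; these approach x as k grows, and every other convergent or intermediate fraction in range is farther away.
Largest k: floor((13 - q_3)/q_4) = floor((13 - 7)/11) = 0.
Since k = 0, no intermediate fraction beyond p_4/q_4 has denominator <= 13, so the convergent 25/11 is the closest (its error is |66*11 - 25*29|/(29*11) = 1/319).

25/11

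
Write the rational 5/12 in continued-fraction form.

Run the Euclidean algorithm on 5 and 12; the successive quotients are the partial quotients a_0, a_1, ... (each step inverts the fractional part left over by the previous one):
  5 = 0*12 + 5, so a_0 = 0.
  12 = 2*5 + 2, so a_1 = 2.
  5 = 2*2 + 1, so a_2 = 2.
  2 = 2*1 + 0, so a_3 = 2.
The remainder reaches 0 after 4 divisions, so the expansion has 4 partial quotients, read off in order.

[0; 2, 2, 2]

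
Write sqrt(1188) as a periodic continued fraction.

Write x_i = (sqrt(1188) + m_i)/d_i with (m_0, d_0) = (0, 1). a_0 = floor(sqrt(1188)) = 34, since 34^2 = 1156 <= 1188 < 1225 = 35^2.
Iterate m_{i+1} = d_i*a_i - m_i, d_{i+1} = (1188 - m_{i+1}^2)/d_i, a_{i+1} = floor((a_0 + m_{i+1})/d_{i+1}):
  m_1 = 1*34 - 0 = 34, d_1 = (1188 - 34^2)/1 = 32/1 = 32, a_1 = floor((34 + 34)/32) = 2.
  m_2 = 32*2 - 34 = 30, d_2 = (1188 - 30^2)/32 = 288/32 = 9, a_2 = floor((34 + 30)/9) = 7.
  m_3 = 9*7 - 30 = 33, d_3 = (1188 - 33^2)/9 = 99/9 = 11, a_3 = floor((34 + 33)/11) = 6.
  m_4 = 11*6 - 33 = 33, d_4 = (1188 - 33^2)/11 = 99/11 = 9, a_4 = floor((34 + 33)/9) = 7.
  m_5 = 9*7 - 33 = 30, d_5 = (1188 - 30^2)/9 = 288/9 = 32, a_5 = floor((34 + 30)/32) = 2.
  m_6 = 32*2 - 30 = 34, d_6 = (1188 - 34^2)/32 = 32/32 = 1, a_6 = floor((34 + 34)/1) = 68.
  m_7 = 1*68 - 34 = 34, d_7 = (1188 - 34^2)/1 = 32/1 = 32: (m_7, d_7) = (m_1, d_1) = (34, 32), so from here the quotients repeat a_1, ..., a_6; the period length is 6.
Hence the expansion of sqrt(1188) is a_0 = 34 followed by the repeating block 2, 7, 6, 7, 2, 68 (period 6).

[34; (2, 7, 6, 7, 2, 68)]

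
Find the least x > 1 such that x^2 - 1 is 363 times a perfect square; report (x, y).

(x, y) = (362, 19)

First expand sqrt(363) as a continued fraction. With x_i = (sqrt(363) + m_i)/d_i and (m_0, d_0) = (0, 1): a_0 = floor(sqrt(363)) = 19, since 19^2 = 361 <= 363 < 400 = 20^2.
Iterate m_{i+1} = d_i*a_i - m_i, d_{i+1} = (363 - m_{i+1}^2)/d_i, a_{i+1} = floor((a_0 + m_{i+1})/d_{i+1}):
  m_1 = 1*19 - 0 = 19, d_1 = (363 - 19^2)/1 = 2/1 = 2, a_1 = floor((19 + 19)/2) = 19.
  m_2 = 2*19 - 19 = 19, d_2 = (363 - 19^2)/2 = 2/2 = 1, a_2 = floor((19 + 19)/1) = 38.
  m_3 = 1*38 - 19 = 19, d_3 = (363 - 19^2)/1 = 2/1 = 2: (m_3, d_3) = (m_1, d_1) = (19, 2), so from here the quotients repeat a_1, a_2; the period length is 2.
So sqrt(363) = [19; (19, 38)] with period length k = 2.
k is even, so the fundamental solution of x^2 - 363y^2 = 1 is (p_{k-1}, q_{k-1}) = (p_1, q_1); compute convergents through index 1.
Convergents (p_i = a_i*p_{i-1} + p_{i-2}, q_i = a_i*q_{i-1} + q_{i-2} with p_{-2}=0, p_{-1}=1, q_{-2}=1, q_{-1}=0):
  i=0: a_0=19, p_0 = 19*1 + 0 = 19, q_0 = 19*0 + 1 = 1.
  i=1: a_1=19, p_1 = 19*19 + 1 = 362, q_1 = 19*1 + 0 = 19.
Check: 362^2 - 363*19^2 = 131044 - 131043 = 1, so (x, y) = (362, 19) solves the equation, and by the theorem it is the least positive solution.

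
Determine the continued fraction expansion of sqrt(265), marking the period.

Write x_i = (sqrt(265) + m_i)/d_i with (m_0, d_0) = (0, 1). a_0 = floor(sqrt(265)) = 16, since 16^2 = 256 <= 265 < 289 = 17^2.
Iterate m_{i+1} = d_i*a_i - m_i, d_{i+1} = (265 - m_{i+1}^2)/d_i, a_{i+1} = floor((a_0 + m_{i+1})/d_{i+1}):
  m_1 = 1*16 - 0 = 16, d_1 = (265 - 16^2)/1 = 9/1 = 9, a_1 = floor((16 + 16)/9) = 3.
  m_2 = 9*3 - 16 = 11, d_2 = (265 - 11^2)/9 = 144/9 = 16, a_2 = floor((16 + 11)/16) = 1.
  m_3 = 16*1 - 11 = 5, d_3 = (265 - 5^2)/16 = 240/16 = 15, a_3 = floor((16 + 5)/15) = 1.
  m_4 = 15*1 - 5 = 10, d_4 = (265 - 10^2)/15 = 165/15 = 11, a_4 = floor((16 + 10)/11) = 2.
  m_5 = 11*2 - 10 = 12, d_5 = (265 - 12^2)/11 = 121/11 = 11, a_5 = floor((16 + 12)/11) = 2.
  m_6 = 11*2 - 12 = 10, d_6 = (265 - 10^2)/11 = 165/11 = 15, a_6 = floor((16 + 10)/15) = 1.
  m_7 = 15*1 - 10 = 5, d_7 = (265 - 5^2)/15 = 240/15 = 16, a_7 = floor((16 + 5)/16) = 1.
  m_8 = 16*1 - 5 = 11, d_8 = (265 - 11^2)/16 = 144/16 = 9, a_8 = floor((16 + 11)/9) = 3.
  m_9 = 9*3 - 11 = 16, d_9 = (265 - 16^2)/9 = 9/9 = 1, a_9 = floor((16 + 16)/1) = 32.
  m_10 = 1*32 - 16 = 16, d_10 = (265 - 16^2)/1 = 9/1 = 9: (m_10, d_10) = (m_1, d_1) = (16, 9), so from here the quotients repeat a_1, ..., a_9; the period length is 9.
Hence the expansion of sqrt(265) is a_0 = 16 followed by the repeating block 3, 1, 1, 2, 2, 1, 1, 3, 32 (period 9).

[16; (3, 1, 1, 2, 2, 1, 1, 3, 32)]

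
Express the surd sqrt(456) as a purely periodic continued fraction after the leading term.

[21; (2, 1, 4, 1, 2, 42)]

Write x_i = (sqrt(456) + m_i)/d_i with (m_0, d_0) = (0, 1). a_0 = floor(sqrt(456)) = 21, since 21^2 = 441 <= 456 < 484 = 22^2.
Iterate m_{i+1} = d_i*a_i - m_i, d_{i+1} = (456 - m_{i+1}^2)/d_i, a_{i+1} = floor((a_0 + m_{i+1})/d_{i+1}):
  m_1 = 1*21 - 0 = 21, d_1 = (456 - 21^2)/1 = 15/1 = 15, a_1 = floor((21 + 21)/15) = 2.
  m_2 = 15*2 - 21 = 9, d_2 = (456 - 9^2)/15 = 375/15 = 25, a_2 = floor((21 + 9)/25) = 1.
  m_3 = 25*1 - 9 = 16, d_3 = (456 - 16^2)/25 = 200/25 = 8, a_3 = floor((21 + 16)/8) = 4.
  m_4 = 8*4 - 16 = 16, d_4 = (456 - 16^2)/8 = 200/8 = 25, a_4 = floor((21 + 16)/25) = 1.
  m_5 = 25*1 - 16 = 9, d_5 = (456 - 9^2)/25 = 375/25 = 15, a_5 = floor((21 + 9)/15) = 2.
  m_6 = 15*2 - 9 = 21, d_6 = (456 - 21^2)/15 = 15/15 = 1, a_6 = floor((21 + 21)/1) = 42.
  m_7 = 1*42 - 21 = 21, d_7 = (456 - 21^2)/1 = 15/1 = 15: (m_7, d_7) = (m_1, d_1) = (21, 15), so from here the quotients repeat a_1, ..., a_6; the period length is 6.
Hence the expansion of sqrt(456) is a_0 = 21 followed by the repeating block 2, 1, 4, 1, 2, 42 (period 6).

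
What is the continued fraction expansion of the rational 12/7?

Run the Euclidean algorithm on 12 and 7; the successive quotients are the partial quotients a_0, a_1, ... (each step inverts the fractional part left over by the previous one):
  12 = 1*7 + 5, so a_0 = 1.
  7 = 1*5 + 2, so a_1 = 1.
  5 = 2*2 + 1, so a_2 = 2.
  2 = 2*1 + 0, so a_3 = 2.
The remainder reaches 0 after 4 divisions, so the expansion has 4 partial quotients, read off in order.

[1; 1, 2, 2]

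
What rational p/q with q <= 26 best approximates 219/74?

Expand x = 219/74 as a continued fraction with the Euclidean algorithm:
  219 = 2*74 + 71, so a_0 = 2.
  74 = 1*71 + 3, so a_1 = 1.
  71 = 23*3 + 2, so a_2 = 23.
  3 = 1*2 + 1, so a_3 = 1.
  2 = 2*1 + 0, so a_4 = 2.
so x = [2; 1, 23, 1, 2].
Convergents (p_i = a_i*p_{i-1} + p_{i-2}, q_i = a_i*q_{i-1} + q_{i-2} with p_{-2}=0, p_{-1}=1, q_{-2}=1, q_{-1}=0), until the denominator exceeds 26:
  i=0: a_0=2, p_0 = 2*1 + 0 = 2, q_0 = 2*0 + 1 = 1.
  i=1: a_1=1, p_1 = 1*2 + 1 = 3, q_1 = 1*1 + 0 = 1.
  i=2: a_2=23, p_2 = 23*3 + 2 = 71, q_2 = 23*1 + 1 = 24.
  i=3: a_3=1, p_3 = 1*71 + 3 = 74, q_3 = 1*24 + 1 = 25.
  i=4: a_4=2, p_4 = 2*74 + 71 = 219, q_4 = 2*25 + 24 = 74.
q_4 = 74 > 26, so the last convergent with denominator <= 26 is p_3/q_3 = 74/25.
The closest fraction with denominator <= 26 is either p_3/q_3 or the intermediate fraction (k*p_3 + p_2)/(k*q_3 + q_2) with the largest k >= 1 whose denominator stays <= 26; these approach x as k grows, and every other convergent or intermediate fraction in range is farther away.
Largest k: floor((26 - q_2)/q_3) = floor((26 - 24)/25) = 0.
Since k = 0, no intermediate fraction beyond p_3/q_3 has denominator <= 26, so the convergent 74/25 is the closest (its error is |219*25 - 74*74|/(74*25) = 1/1850).

74/25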